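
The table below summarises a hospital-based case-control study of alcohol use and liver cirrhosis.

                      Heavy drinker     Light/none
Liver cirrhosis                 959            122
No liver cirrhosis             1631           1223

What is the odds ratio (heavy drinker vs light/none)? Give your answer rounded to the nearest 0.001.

Reading the table with exposure as columns: a = 959 (Heavy drinker, case), b = 1631 (Heavy drinker, non-case), c = 122 (Light/none, case), d = 1223.
OR = (a·d)/(b·c) = (959 × 1223) / (1631 × 122) = 1172857 / 198982 = 5.89429
The odds of liver cirrhosis are about 5.89 times as high in the heavy drinker group.

5.894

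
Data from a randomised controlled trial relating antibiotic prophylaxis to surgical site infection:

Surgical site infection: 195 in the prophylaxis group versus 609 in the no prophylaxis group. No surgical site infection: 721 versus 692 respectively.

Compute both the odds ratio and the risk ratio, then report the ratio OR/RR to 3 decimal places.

0.676

From the description: a = 195, b = 721, c = 609, d = 692.
OR = (195·692)/(721·609) = 134940/439089 = 0.30732
Risk in exposed = 195/916 = 0.21288; risk in unexposed = 609/1301 = 0.46810; RR = 0.45478
OR/RR = 0.30732 / 0.45478 = 0.67575
The outcome is not rare, so the OR lies further from 1 than the RR.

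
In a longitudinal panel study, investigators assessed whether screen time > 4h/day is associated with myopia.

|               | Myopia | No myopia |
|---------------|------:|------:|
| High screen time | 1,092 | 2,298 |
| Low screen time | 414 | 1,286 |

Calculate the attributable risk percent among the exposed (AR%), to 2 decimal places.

24.40

Cells: a = 1092, b = 2298, c = 414, d = 1286.
Risk in exposed = 1092/3390 = 0.32212; risk in unexposed = 414/1700 = 0.24353.
RR = 0.32212/0.24353 = 1.32273
AR% = (RR − 1)/RR × 100 = (1.32273 − 1)/1.32273 × 100 = 24.3988%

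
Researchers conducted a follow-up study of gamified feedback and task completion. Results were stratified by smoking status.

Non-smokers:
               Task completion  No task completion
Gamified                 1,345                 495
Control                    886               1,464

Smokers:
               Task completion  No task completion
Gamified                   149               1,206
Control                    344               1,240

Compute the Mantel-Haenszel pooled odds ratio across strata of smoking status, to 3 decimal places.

OR_MH = Σ(aᵢdᵢ/nᵢ) / Σ(bᵢcᵢ/nᵢ), where nᵢ is the stratum total.
Stratum 1 (Non-smokers): n = 4190; a·d/n = 1345·1464/4190 = 469.9475; b·c/n = 495·886/4190 = 104.6706
Stratum 2 (Smokers): n = 2939; a·d/n = 149·1240/2939 = 62.8649; b·c/n = 1206·344/2939 = 141.1582
OR_MH = (469.9475 + 62.8649) / (104.6706 + 141.1582) = 532.8124 / 245.8289 = 2.16741

2.167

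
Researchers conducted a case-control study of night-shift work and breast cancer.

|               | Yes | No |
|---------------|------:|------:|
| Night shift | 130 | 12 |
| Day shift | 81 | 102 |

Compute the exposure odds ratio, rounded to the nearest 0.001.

Cells: a = 130, b = 12, c = 81, d = 102.
OR = (a·d)/(b·c) = (130 × 102) / (12 × 81) = 13260 / 972 = 13.64198
The odds of breast cancer are about 13.64 times as high in the night shift group.

13.642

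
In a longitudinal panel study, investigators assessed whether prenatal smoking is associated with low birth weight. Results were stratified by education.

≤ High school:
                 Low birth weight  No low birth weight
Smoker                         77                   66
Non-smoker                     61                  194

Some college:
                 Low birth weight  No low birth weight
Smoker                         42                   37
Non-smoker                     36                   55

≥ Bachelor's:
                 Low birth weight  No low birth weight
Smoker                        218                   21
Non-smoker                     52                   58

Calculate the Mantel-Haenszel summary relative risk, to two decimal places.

RR_MH = Σ(aᵢ·n₀ᵢ/nᵢ) / Σ(cᵢ·n₁ᵢ/nᵢ), with n₁ᵢ = aᵢ+bᵢ (exposed), n₀ᵢ = cᵢ+dᵢ (unexposed), nᵢ = n₁ᵢ+n₀ᵢ.
Stratum 1 (≤ High school): n₁ = 143, n₀ = 255, n = 398; a·n₀/n = 77·255/398 = 49.3342; c·n₁/n = 61·143/398 = 21.9171
Stratum 2 (Some college): n₁ = 79, n₀ = 91, n = 170; a·n₀/n = 42·91/170 = 22.4824; c·n₁/n = 36·79/170 = 16.7294
Stratum 3 (≥ Bachelor's): n₁ = 239, n₀ = 110, n = 349; a·n₀/n = 218·110/349 = 68.7106; c·n₁/n = 52·239/349 = 35.6103
RR_MH = (49.3342 + 22.4824 + 68.7106) / (21.9171 + 16.7294 + 35.6103) = 140.5271 / 74.2568 = 1.89245

1.89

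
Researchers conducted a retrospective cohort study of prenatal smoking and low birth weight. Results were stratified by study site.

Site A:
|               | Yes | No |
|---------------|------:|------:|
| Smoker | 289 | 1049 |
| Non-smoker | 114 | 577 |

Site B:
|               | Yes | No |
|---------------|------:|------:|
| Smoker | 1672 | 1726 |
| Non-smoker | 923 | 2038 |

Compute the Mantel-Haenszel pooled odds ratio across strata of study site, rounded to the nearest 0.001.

OR_MH = Σ(aᵢdᵢ/nᵢ) / Σ(bᵢcᵢ/nᵢ), where nᵢ is the stratum total.
Stratum 1 (Site A): n = 2029; a·d/n = 289·577/2029 = 82.1848; b·c/n = 1049·114/2029 = 58.9384
Stratum 2 (Site B): n = 6359; a·d/n = 1672·2038/6359 = 535.8604; b·c/n = 1726·923/6359 = 250.5265
OR_MH = (82.1848 + 535.8604) / (58.9384 + 250.5265) = 618.0452 / 309.4649 = 1.99714

1.997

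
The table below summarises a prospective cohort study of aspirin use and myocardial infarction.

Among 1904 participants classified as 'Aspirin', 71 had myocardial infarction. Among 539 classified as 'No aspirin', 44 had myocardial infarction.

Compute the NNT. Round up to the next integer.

Risk in treated group = 71/1904 = 0.03729; risk in control = 44/539 = 0.08163.
Absolute risk reduction = 0.08163 − 0.03729 = 0.04434
NNT = 1 / ARR = 1 / 0.04434 = 22.552 → round up → 23

23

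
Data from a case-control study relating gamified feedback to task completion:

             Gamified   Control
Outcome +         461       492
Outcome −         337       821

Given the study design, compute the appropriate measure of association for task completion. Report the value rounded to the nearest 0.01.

2.28

Reading the table with exposure as columns: a = 461 (Gamified, case), b = 337 (Gamified, non-case), c = 492 (Control, case), d = 821.
This is a case-control study: participants were sampled on outcome status, so risks in the source population cannot be estimated directly — relative risk is not valid here. The odds ratio is the appropriate measure.
OR = (a·d)/(b·c) = (461 × 821) / (337 × 492) = 378481 / 165804 = 2.28270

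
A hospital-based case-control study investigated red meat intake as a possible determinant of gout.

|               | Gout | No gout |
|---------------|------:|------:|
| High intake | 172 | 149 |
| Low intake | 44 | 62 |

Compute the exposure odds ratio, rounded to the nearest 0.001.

1.627

Cells: a = 172, b = 149, c = 44, d = 62.
OR = (a·d)/(b·c) = (172 × 62) / (149 × 44) = 10664 / 6556 = 1.62660
The odds of gout are about 1.63 times as high in the high intake group.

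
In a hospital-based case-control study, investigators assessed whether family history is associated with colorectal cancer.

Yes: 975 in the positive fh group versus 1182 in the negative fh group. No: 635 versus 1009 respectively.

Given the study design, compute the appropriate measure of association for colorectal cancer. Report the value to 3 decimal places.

From the description: a = 975, b = 635, c = 1182, d = 1009.
This is a hospital-based case-control study: participants were sampled on outcome status, so risks in the source population cannot be estimated directly — relative risk is not valid here. The odds ratio is the appropriate measure.
OR = (a·d)/(b·c) = (975 × 1009) / (635 × 1182) = 983775 / 750570 = 1.31070

1.311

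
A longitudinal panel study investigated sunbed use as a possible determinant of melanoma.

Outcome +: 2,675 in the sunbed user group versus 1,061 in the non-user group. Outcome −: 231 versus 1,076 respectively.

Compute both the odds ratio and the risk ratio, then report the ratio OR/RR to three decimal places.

6.334

From the description: a = 2675, b = 231, c = 1061, d = 1076.
OR = (2675·1076)/(231·1061) = 2878300/245091 = 11.74380
Risk in exposed = 2675/2906 = 0.92051; risk in unexposed = 1061/2137 = 0.49649; RR = 1.85403
OR/RR = 11.74380 / 1.85403 = 6.33419
The outcome is not rare, so the OR lies further from 1 than the RR.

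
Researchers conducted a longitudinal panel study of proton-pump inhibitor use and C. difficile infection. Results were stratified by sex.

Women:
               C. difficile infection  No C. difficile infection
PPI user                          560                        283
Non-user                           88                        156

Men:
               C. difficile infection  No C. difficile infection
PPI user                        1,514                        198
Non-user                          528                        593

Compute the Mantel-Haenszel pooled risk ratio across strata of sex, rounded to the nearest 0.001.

RR_MH = Σ(aᵢ·n₀ᵢ/nᵢ) / Σ(cᵢ·n₁ᵢ/nᵢ), with n₁ᵢ = aᵢ+bᵢ (exposed), n₀ᵢ = cᵢ+dᵢ (unexposed), nᵢ = n₁ᵢ+n₀ᵢ.
Stratum 1 (Women): n₁ = 843, n₀ = 244, n = 1087; a·n₀/n = 560·244/1087 = 125.7038; c·n₁/n = 88·843/1087 = 68.2466
Stratum 2 (Men): n₁ = 1712, n₀ = 1121, n = 2833; a·n₀/n = 1514·1121/2833 = 599.0801; c·n₁/n = 528·1712/2833 = 319.0738
RR_MH = (125.7038 + 599.0801) / (68.2466 + 319.0738) = 724.7839 / 387.3203 = 1.87128

1.871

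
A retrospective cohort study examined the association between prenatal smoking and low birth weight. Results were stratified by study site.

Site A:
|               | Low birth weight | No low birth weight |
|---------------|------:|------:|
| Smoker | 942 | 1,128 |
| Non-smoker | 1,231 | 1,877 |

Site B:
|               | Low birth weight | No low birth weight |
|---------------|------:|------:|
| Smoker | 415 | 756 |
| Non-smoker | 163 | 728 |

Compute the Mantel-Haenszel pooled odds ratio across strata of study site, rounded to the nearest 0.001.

1.488

OR_MH = Σ(aᵢdᵢ/nᵢ) / Σ(bᵢcᵢ/nᵢ), where nᵢ is the stratum total.
Stratum 1 (Site A): n = 5178; a·d/n = 942·1877/5178 = 341.4705; b·c/n = 1128·1231/5178 = 268.1669
Stratum 2 (Site B): n = 2062; a·d/n = 415·728/2062 = 146.5179; b·c/n = 756·163/2062 = 59.7614
OR_MH = (341.4705 + 146.5179) / (268.1669 + 59.7614) = 487.9884 / 327.9283 = 1.48809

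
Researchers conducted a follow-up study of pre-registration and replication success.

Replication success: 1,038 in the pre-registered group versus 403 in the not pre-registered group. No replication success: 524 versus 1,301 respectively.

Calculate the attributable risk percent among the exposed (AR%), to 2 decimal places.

From the description: a = 1038, b = 524, c = 403, d = 1301.
Risk in exposed = 1038/1562 = 0.66453; risk in unexposed = 403/1704 = 0.23650.
RR = 0.66453/0.23650 = 2.80984
AR% = (RR − 1)/RR × 100 = (2.80984 − 1)/2.80984 × 100 = 64.4107%

64.41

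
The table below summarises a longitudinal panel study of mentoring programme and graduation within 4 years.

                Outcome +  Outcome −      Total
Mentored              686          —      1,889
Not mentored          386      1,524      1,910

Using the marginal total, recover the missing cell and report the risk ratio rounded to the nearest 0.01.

1.80

The missing cell is in the exposed row: 1889 − 686 = 1203.
So a = 686, b = 1203, c = 386, d = 1524.
RR = [a/(a+b)] / [c/(c+d)] = (686/1889) / (386/1910) = 0.36316/0.20209 = 1.79696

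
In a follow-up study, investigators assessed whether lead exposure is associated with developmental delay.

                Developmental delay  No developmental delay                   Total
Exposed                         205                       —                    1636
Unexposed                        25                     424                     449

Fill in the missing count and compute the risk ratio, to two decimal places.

The missing cell is in the exposed row: 1636 − 205 = 1431.
So a = 205, b = 1431, c = 25, d = 424.
RR = [a/(a+b)] / [c/(c+d)] = (205/1636) / (25/449) = 0.12531/0.05568 = 2.25049

2.25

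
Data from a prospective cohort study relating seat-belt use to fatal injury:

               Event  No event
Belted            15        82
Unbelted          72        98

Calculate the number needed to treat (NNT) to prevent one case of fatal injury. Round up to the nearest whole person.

Risk in treated group = 15/97 = 0.15464; risk in control = 72/170 = 0.42353.
Absolute risk reduction = 0.42353 − 0.15464 = 0.26889
NNT = 1 / ARR = 1 / 0.26889 = 3.719 → round up → 4

4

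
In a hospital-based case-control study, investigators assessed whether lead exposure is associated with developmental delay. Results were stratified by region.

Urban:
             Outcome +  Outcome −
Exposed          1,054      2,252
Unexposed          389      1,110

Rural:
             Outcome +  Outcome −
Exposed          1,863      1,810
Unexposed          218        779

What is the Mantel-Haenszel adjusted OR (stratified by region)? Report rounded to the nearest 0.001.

OR_MH = Σ(aᵢdᵢ/nᵢ) / Σ(bᵢcᵢ/nᵢ), where nᵢ is the stratum total.
Stratum 1 (Urban): n = 4805; a·d/n = 1054·1110/4805 = 243.4839; b·c/n = 2252·389/4805 = 182.3159
Stratum 2 (Rural): n = 4670; a·d/n = 1863·779/4670 = 310.7660; b·c/n = 1810·218/4670 = 84.4925
OR_MH = (243.4839 + 310.7660) / (182.3159 + 84.4925) = 554.2498 / 266.8084 = 2.07733

2.077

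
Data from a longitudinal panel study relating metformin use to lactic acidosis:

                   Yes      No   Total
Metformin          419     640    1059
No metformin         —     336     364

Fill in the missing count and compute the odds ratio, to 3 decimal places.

7.856

The missing cell is in the unexposed row: 364 − 336 = 28.
So a = 419, b = 640, c = 28, d = 336.
OR = (a·d)/(b·c) = (419 × 336) / (640 × 28) = 140784 / 17920 = 7.85625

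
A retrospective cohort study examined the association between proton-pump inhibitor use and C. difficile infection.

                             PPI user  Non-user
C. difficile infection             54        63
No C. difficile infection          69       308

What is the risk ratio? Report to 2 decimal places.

Reading the table with exposure as columns: a = 54 (PPI user, case), b = 69 (PPI user, non-case), c = 63 (Non-user, case), d = 308.
Risk in exposed = 54/123 = 0.43902; risk in unexposed = 63/371 = 0.16981.
RR = 0.43902 / 0.16981 = 2.58537
The risk among the exposed is 2.59 times that among the unexposed.

2.59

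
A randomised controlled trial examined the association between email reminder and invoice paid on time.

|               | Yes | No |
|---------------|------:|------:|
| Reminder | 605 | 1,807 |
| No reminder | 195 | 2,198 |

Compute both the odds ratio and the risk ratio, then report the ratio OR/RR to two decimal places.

1.23

Cells: a = 605, b = 1807, c = 195, d = 2198.
OR = (605·2198)/(1807·195) = 1329790/352365 = 3.77390
Risk in exposed = 605/2412 = 0.25083; risk in unexposed = 195/2393 = 0.08149; RR = 3.07812
OR/RR = 3.77390 / 3.07812 = 1.22604
The outcome is not rare, so the OR lies further from 1 than the RR.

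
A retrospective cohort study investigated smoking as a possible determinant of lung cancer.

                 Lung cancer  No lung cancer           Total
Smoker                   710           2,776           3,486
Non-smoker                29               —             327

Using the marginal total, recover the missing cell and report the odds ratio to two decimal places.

The missing cell is in the unexposed row: 327 − 29 = 298.
So a = 710, b = 2776, c = 29, d = 298.
OR = (a·d)/(b·c) = (710 × 298) / (2776 × 29) = 211580 / 80504 = 2.62819

2.63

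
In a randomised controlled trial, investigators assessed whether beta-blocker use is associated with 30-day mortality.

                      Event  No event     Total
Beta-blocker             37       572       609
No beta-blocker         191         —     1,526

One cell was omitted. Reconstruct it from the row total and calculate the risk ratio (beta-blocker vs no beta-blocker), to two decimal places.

0.49

The missing cell is in the unexposed row: 1526 − 191 = 1335.
So a = 37, b = 572, c = 191, d = 1335.
RR = [a/(a+b)] / [c/(c+d)] = (37/609) / (191/1526) = 0.06076/0.12516 = 0.48541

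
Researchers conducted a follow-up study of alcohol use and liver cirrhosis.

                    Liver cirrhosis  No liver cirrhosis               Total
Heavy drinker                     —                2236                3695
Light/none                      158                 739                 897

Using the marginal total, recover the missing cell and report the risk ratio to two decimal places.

2.24

The missing cell is in the exposed row: 3695 − 2236 = 1459.
So a = 1459, b = 2236, c = 158, d = 739.
RR = [a/(a+b)] / [c/(c+d)] = (1459/3695) / (158/897) = 0.39486/0.17614 = 2.24169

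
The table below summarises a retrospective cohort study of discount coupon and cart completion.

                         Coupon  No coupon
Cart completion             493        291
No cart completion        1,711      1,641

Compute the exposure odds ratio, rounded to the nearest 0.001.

Reading the table with exposure as columns: a = 493 (Coupon, case), b = 1711 (Coupon, non-case), c = 291 (No coupon, case), d = 1641.
OR = (a·d)/(b·c) = (493 × 1641) / (1711 × 291) = 809013 / 497901 = 1.62485
The odds of cart completion are about 1.62 times as high in the coupon group.

1.625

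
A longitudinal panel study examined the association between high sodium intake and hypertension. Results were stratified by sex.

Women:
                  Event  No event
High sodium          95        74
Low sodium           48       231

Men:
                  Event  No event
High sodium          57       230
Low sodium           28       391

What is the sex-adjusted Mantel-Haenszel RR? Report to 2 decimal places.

3.15

RR_MH = Σ(aᵢ·n₀ᵢ/nᵢ) / Σ(cᵢ·n₁ᵢ/nᵢ), with n₁ᵢ = aᵢ+bᵢ (exposed), n₀ᵢ = cᵢ+dᵢ (unexposed), nᵢ = n₁ᵢ+n₀ᵢ.
Stratum 1 (Women): n₁ = 169, n₀ = 279, n = 448; a·n₀/n = 95·279/448 = 59.1629; c·n₁/n = 48·169/448 = 18.1071
Stratum 2 (Men): n₁ = 287, n₀ = 419, n = 706; a·n₀/n = 57·419/706 = 33.8286; c·n₁/n = 28·287/706 = 11.3824
RR_MH = (59.1629 + 33.8286) / (18.1071 + 11.3824) = 92.9916 / 29.4896 = 3.15337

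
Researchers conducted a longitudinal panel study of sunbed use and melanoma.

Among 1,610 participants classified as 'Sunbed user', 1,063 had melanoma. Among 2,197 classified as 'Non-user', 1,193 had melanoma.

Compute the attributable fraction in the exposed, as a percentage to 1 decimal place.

17.8

From the description: a = 1063, b = 547, c = 1193, d = 1004.
Risk in exposed = 1063/1610 = 0.66025; risk in unexposed = 1193/2197 = 0.54301.
RR = 0.66025/0.54301 = 1.21590
AR% = (RR − 1)/RR × 100 = (1.21590 − 1)/1.21590 × 100 = 17.7562%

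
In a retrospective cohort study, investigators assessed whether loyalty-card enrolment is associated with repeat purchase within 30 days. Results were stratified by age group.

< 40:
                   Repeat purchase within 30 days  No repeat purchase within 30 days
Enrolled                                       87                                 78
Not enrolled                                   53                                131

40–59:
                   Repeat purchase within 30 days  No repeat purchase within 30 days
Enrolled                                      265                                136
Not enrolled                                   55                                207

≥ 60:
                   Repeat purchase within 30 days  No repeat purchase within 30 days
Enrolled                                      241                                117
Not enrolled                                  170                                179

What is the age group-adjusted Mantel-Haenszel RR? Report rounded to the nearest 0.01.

1.87

RR_MH = Σ(aᵢ·n₀ᵢ/nᵢ) / Σ(cᵢ·n₁ᵢ/nᵢ), with n₁ᵢ = aᵢ+bᵢ (exposed), n₀ᵢ = cᵢ+dᵢ (unexposed), nᵢ = n₁ᵢ+n₀ᵢ.
Stratum 1 (< 40): n₁ = 165, n₀ = 184, n = 349; a·n₀/n = 87·184/349 = 45.8682; c·n₁/n = 53·165/349 = 25.0573
Stratum 2 (40–59): n₁ = 401, n₀ = 262, n = 663; a·n₀/n = 265·262/663 = 104.7210; c·n₁/n = 55·401/663 = 33.2655
Stratum 3 (≥ 60): n₁ = 358, n₀ = 349, n = 707; a·n₀/n = 241·349/707 = 118.9661; c·n₁/n = 170·358/707 = 86.0820
RR_MH = (45.8682 + 104.7210 + 118.9661) / (25.0573 + 33.2655 + 86.0820) = 269.5552 / 144.4048 = 1.86666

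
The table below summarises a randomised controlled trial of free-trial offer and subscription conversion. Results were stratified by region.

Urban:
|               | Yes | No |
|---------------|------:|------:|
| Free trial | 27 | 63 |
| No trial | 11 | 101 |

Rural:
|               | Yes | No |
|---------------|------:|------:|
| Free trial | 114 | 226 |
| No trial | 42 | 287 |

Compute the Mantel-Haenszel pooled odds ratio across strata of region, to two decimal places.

3.54

OR_MH = Σ(aᵢdᵢ/nᵢ) / Σ(bᵢcᵢ/nᵢ), where nᵢ is the stratum total.
Stratum 1 (Urban): n = 202; a·d/n = 27·101/202 = 13.5000; b·c/n = 63·11/202 = 3.4307
Stratum 2 (Rural): n = 669; a·d/n = 114·287/669 = 48.9058; b·c/n = 226·42/669 = 14.1883
OR_MH = (13.5000 + 48.9058) / (3.4307 + 14.1883) = 62.4058 / 17.6190 = 3.54196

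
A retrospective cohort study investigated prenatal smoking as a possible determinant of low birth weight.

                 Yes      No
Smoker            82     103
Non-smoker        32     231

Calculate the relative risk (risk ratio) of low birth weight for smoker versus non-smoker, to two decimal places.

3.64

Cells: a = 82, b = 103, c = 32, d = 231.
Risk in exposed = 82/185 = 0.44324; risk in unexposed = 32/263 = 0.12167.
RR = 0.44324 / 0.12167 = 3.64291
The risk among the exposed is 3.64 times that among the unexposed.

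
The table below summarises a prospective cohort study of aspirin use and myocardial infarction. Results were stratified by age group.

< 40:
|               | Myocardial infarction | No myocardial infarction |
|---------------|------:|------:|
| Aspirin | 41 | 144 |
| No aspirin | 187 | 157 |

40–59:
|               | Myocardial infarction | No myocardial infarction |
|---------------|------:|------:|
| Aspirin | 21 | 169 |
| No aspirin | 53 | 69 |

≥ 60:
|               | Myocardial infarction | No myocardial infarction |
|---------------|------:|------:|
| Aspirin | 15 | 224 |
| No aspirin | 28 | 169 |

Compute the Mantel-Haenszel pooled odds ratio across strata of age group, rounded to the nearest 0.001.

0.241

OR_MH = Σ(aᵢdᵢ/nᵢ) / Σ(bᵢcᵢ/nᵢ), where nᵢ is the stratum total.
Stratum 1 (< 40): n = 529; a·d/n = 41·157/529 = 12.1682; b·c/n = 144·187/529 = 50.9036
Stratum 2 (40–59): n = 312; a·d/n = 21·69/312 = 4.6442; b·c/n = 169·53/312 = 28.7083
Stratum 3 (≥ 60): n = 436; a·d/n = 15·169/436 = 5.8142; b·c/n = 224·28/436 = 14.3853
OR_MH = (12.1682 + 4.6442 + 5.8142) / (50.9036 + 28.7083 + 14.3853) = 22.6267 / 93.9972 = 0.24072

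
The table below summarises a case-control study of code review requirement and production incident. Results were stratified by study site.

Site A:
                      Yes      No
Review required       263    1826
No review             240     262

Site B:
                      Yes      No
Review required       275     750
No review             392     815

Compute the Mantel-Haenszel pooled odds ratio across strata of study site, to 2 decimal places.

0.42

OR_MH = Σ(aᵢdᵢ/nᵢ) / Σ(bᵢcᵢ/nᵢ), where nᵢ is the stratum total.
Stratum 1 (Site A): n = 2591; a·d/n = 263·262/2591 = 26.5944; b·c/n = 1826·240/2591 = 169.1393
Stratum 2 (Site B): n = 2232; a·d/n = 275·815/2232 = 100.4144; b·c/n = 750·392/2232 = 131.7204
OR_MH = (26.5944 + 100.4144) / (169.1393 + 131.7204) = 127.0088 / 300.8598 = 0.42215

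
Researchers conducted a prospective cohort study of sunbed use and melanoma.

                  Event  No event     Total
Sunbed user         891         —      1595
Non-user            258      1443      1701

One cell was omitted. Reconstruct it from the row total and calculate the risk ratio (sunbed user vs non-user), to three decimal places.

3.683

The missing cell is in the exposed row: 1595 − 891 = 704.
So a = 891, b = 704, c = 258, d = 1443.
RR = [a/(a+b)] / [c/(c+d)] = (891/1595) / (258/1701) = 0.55862/0.15168 = 3.68300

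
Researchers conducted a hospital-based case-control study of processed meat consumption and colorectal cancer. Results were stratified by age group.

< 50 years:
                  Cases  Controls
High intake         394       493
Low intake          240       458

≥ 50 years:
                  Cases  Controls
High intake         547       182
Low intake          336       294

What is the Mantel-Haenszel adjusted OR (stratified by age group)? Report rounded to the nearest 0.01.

1.94

OR_MH = Σ(aᵢdᵢ/nᵢ) / Σ(bᵢcᵢ/nᵢ), where nᵢ is the stratum total.
Stratum 1 (< 50 years): n = 1585; a·d/n = 394·458/1585 = 113.8498; b·c/n = 493·240/1585 = 74.6498
Stratum 2 (≥ 50 years): n = 1359; a·d/n = 547·294/1359 = 118.3355; b·c/n = 182·336/1359 = 44.9978
OR_MH = (113.8498 + 118.3355) / (74.6498 + 44.9978) = 232.1854 / 119.6476 = 1.94058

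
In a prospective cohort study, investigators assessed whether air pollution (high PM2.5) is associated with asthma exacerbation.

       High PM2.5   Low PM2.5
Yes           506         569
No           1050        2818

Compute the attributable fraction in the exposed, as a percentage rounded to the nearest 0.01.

Reading the table with exposure as columns: a = 506 (High PM2.5, case), b = 1050 (High PM2.5, non-case), c = 569 (Low PM2.5, case), d = 2818.
Risk in exposed = 506/1556 = 0.32519; risk in unexposed = 569/3387 = 0.16800.
RR = 0.32519/0.16800 = 1.93573
AR% = (RR − 1)/RR × 100 = (1.93573 − 1)/1.93573 × 100 = 48.3398%

48.34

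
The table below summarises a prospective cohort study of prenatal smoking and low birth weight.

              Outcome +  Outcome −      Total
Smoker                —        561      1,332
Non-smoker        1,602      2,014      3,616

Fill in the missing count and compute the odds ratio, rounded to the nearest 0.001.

1.728

The missing cell is in the exposed row: 1332 − 561 = 771.
So a = 771, b = 561, c = 1602, d = 2014.
OR = (a·d)/(b·c) = (771 × 2014) / (561 × 1602) = 1552794 / 898722 = 1.72778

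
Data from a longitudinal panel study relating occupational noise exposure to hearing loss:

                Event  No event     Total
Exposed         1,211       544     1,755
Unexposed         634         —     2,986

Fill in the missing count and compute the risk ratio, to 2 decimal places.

3.25

The missing cell is in the unexposed row: 2986 − 634 = 2352.
So a = 1211, b = 544, c = 634, d = 2352.
RR = [a/(a+b)] / [c/(c+d)] = (1211/1755) / (634/2986) = 0.69003/0.21232 = 3.24988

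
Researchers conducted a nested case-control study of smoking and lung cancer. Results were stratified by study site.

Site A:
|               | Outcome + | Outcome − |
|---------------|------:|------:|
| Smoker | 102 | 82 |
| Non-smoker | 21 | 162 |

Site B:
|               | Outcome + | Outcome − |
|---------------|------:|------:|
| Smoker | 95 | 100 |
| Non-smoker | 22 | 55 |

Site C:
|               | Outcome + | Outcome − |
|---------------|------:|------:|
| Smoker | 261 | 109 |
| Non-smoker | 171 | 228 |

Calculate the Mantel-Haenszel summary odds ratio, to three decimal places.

3.826

OR_MH = Σ(aᵢdᵢ/nᵢ) / Σ(bᵢcᵢ/nᵢ), where nᵢ is the stratum total.
Stratum 1 (Site A): n = 367; a·d/n = 102·162/367 = 45.0245; b·c/n = 82·21/367 = 4.6921
Stratum 2 (Site B): n = 272; a·d/n = 95·55/272 = 19.2096; b·c/n = 100·22/272 = 8.0882
Stratum 3 (Site C): n = 769; a·d/n = 261·228/769 = 77.3836; b·c/n = 109·171/769 = 24.2380
OR_MH = (45.0245 + 19.2096 + 77.3836) / (4.6921 + 8.0882 + 24.2380) = 141.6177 / 37.0183 = 3.82561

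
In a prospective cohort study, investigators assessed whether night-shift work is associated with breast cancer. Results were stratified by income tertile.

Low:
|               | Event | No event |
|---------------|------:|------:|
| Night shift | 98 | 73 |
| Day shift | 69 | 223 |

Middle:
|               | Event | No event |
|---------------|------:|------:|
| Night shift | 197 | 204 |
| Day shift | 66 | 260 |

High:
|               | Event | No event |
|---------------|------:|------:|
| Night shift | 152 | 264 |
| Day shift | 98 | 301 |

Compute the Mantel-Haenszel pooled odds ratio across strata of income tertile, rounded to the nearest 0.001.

2.842

OR_MH = Σ(aᵢdᵢ/nᵢ) / Σ(bᵢcᵢ/nᵢ), where nᵢ is the stratum total.
Stratum 1 (Low): n = 463; a·d/n = 98·223/463 = 47.2009; b·c/n = 73·69/463 = 10.8790
Stratum 2 (Middle): n = 727; a·d/n = 197·260/727 = 70.4539; b·c/n = 204·66/727 = 18.5199
Stratum 3 (High): n = 815; a·d/n = 152·301/815 = 56.1374; b·c/n = 264·98/815 = 31.7448
OR_MH = (47.2009 + 70.4539 + 56.1374) / (10.8790 + 18.5199 + 31.7448) = 173.7922 / 61.1438 = 2.84235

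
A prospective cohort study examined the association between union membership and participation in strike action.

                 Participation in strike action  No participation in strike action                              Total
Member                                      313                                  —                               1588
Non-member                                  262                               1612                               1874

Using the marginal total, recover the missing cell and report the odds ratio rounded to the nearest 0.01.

The missing cell is in the exposed row: 1588 − 313 = 1275.
So a = 313, b = 1275, c = 262, d = 1612.
OR = (a·d)/(b·c) = (313 × 1612) / (1275 × 262) = 504556 / 334050 = 1.51042

1.51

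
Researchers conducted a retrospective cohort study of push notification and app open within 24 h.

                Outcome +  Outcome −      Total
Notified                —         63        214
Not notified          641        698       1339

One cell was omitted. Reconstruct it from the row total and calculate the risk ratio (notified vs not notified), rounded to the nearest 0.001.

The missing cell is in the exposed row: 214 − 63 = 151.
So a = 151, b = 63, c = 641, d = 698.
RR = [a/(a+b)] / [c/(c+d)] = (151/214) / (641/1339) = 0.70561/0.47872 = 1.47396

1.474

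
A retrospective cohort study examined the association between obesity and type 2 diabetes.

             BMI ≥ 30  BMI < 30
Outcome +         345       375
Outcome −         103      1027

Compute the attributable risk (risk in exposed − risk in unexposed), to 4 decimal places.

0.5026

Reading the table with exposure as columns: a = 345 (BMI ≥ 30, case), b = 103 (BMI ≥ 30, non-case), c = 375 (BMI < 30, case), d = 1027.
Risk in exposed = 345/448 = 0.770089; risk in unexposed = 375/1402 = 0.267475.
Risk difference = 0.770089 − 0.267475 = 0.502614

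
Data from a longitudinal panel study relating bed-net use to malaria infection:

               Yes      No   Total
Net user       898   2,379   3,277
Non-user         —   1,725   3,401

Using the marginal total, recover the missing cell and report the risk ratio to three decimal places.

0.556

The missing cell is in the unexposed row: 3401 − 1725 = 1676.
So a = 898, b = 2379, c = 1676, d = 1725.
RR = [a/(a+b)] / [c/(c+d)] = (898/3277) / (1676/3401) = 0.27403/0.49280 = 0.55607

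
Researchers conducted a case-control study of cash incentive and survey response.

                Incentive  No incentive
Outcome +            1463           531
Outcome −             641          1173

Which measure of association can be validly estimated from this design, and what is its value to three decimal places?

5.042

Reading the table with exposure as columns: a = 1463 (Incentive, case), b = 641 (Incentive, non-case), c = 531 (No incentive, case), d = 1173.
This is a case-control study: participants were sampled on outcome status, so risks in the source population cannot be estimated directly — relative risk is not valid here. The odds ratio is the appropriate measure.
OR = (a·d)/(b·c) = (1463 × 1173) / (641 × 531) = 1716099 / 340371 = 5.04185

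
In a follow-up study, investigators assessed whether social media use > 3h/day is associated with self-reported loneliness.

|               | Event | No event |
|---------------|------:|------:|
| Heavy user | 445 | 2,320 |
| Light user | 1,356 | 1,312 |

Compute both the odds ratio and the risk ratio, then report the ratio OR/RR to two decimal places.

0.59

Cells: a = 445, b = 2320, c = 1356, d = 1312.
OR = (445·1312)/(2320·1356) = 583840/3145920 = 0.18559
Risk in exposed = 445/2765 = 0.16094; risk in unexposed = 1356/2668 = 0.50825; RR = 0.31666
OR/RR = 0.18559 / 0.31666 = 0.58608
The outcome is not rare, so the OR lies further from 1 than the RR.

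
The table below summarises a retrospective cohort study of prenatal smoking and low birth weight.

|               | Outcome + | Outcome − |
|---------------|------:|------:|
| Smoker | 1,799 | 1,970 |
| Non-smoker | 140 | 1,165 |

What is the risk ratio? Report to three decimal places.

4.449

Cells: a = 1799, b = 1970, c = 140, d = 1165.
Risk in exposed = 1799/3769 = 0.47731; risk in unexposed = 140/1305 = 0.10728.
RR = 0.47731 / 0.10728 = 4.44926
The risk among the exposed is 4.45 times that among the unexposed.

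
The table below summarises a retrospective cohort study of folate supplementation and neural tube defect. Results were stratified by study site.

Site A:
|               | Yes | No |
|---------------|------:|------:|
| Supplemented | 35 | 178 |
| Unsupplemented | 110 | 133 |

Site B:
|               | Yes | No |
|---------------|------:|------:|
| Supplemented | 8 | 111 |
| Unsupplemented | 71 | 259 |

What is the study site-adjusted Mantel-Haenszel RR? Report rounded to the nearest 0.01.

0.35

RR_MH = Σ(aᵢ·n₀ᵢ/nᵢ) / Σ(cᵢ·n₁ᵢ/nᵢ), with n₁ᵢ = aᵢ+bᵢ (exposed), n₀ᵢ = cᵢ+dᵢ (unexposed), nᵢ = n₁ᵢ+n₀ᵢ.
Stratum 1 (Site A): n₁ = 213, n₀ = 243, n = 456; a·n₀/n = 35·243/456 = 18.6513; c·n₁/n = 110·213/456 = 51.3816
Stratum 2 (Site B): n₁ = 119, n₀ = 330, n = 449; a·n₀/n = 8·330/449 = 5.8797; c·n₁/n = 71·119/449 = 18.8174
RR_MH = (18.6513 + 5.8797) / (51.3816 + 18.8174) = 24.5310 / 70.1990 = 0.34945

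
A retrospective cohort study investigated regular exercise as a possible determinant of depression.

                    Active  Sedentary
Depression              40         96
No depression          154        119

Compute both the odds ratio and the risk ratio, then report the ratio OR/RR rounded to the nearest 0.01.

Reading the table with exposure as columns: a = 40 (Active, case), b = 154 (Active, non-case), c = 96 (Sedentary, case), d = 119.
OR = (40·119)/(154·96) = 4760/14784 = 0.32197
Risk in exposed = 40/194 = 0.20619; risk in unexposed = 96/215 = 0.44651; RR = 0.46177
OR/RR = 0.32197 / 0.46177 = 0.69725
The outcome is not rare, so the OR lies further from 1 than the RR.

0.70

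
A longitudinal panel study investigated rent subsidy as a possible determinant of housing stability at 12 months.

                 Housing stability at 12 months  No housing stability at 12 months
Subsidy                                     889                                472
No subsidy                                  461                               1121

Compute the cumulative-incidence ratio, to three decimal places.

Cells: a = 889, b = 472, c = 461, d = 1121.
Risk in exposed = 889/1361 = 0.65320; risk in unexposed = 461/1582 = 0.29140.
RR = 0.65320 / 0.29140 = 2.24155
The risk among the exposed is 2.24 times that among the unexposed.

2.242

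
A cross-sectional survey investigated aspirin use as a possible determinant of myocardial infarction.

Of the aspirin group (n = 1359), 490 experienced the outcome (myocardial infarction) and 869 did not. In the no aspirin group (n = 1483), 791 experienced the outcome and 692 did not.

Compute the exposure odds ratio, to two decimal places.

0.49

From the description: a = 490, b = 869, c = 791, d = 692.
OR = (a·d)/(b·c) = (490 × 692) / (869 × 791) = 339080 / 687379 = 0.49329
Exposure is associated with lower odds of myocardial infarction (OR = 0.49 < 1).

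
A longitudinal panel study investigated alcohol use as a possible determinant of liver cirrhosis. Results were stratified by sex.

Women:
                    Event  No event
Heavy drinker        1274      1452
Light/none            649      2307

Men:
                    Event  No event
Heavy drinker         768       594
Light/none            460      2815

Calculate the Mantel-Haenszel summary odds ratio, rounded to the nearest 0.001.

4.376

OR_MH = Σ(aᵢdᵢ/nᵢ) / Σ(bᵢcᵢ/nᵢ), where nᵢ is the stratum total.
Stratum 1 (Women): n = 5682; a·d/n = 1274·2307/5682 = 517.2682; b·c/n = 1452·649/5682 = 165.8479
Stratum 2 (Men): n = 4637; a·d/n = 768·2815/4637 = 466.2325; b·c/n = 594·460/4637 = 58.9260
OR_MH = (517.2682 + 466.2325) / (165.8479 + 58.9260) = 983.5007 / 224.7740 = 4.37551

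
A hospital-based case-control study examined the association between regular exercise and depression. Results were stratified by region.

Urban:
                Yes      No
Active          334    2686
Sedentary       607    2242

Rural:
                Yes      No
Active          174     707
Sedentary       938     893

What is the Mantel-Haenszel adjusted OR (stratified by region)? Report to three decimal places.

0.354

OR_MH = Σ(aᵢdᵢ/nᵢ) / Σ(bᵢcᵢ/nᵢ), where nᵢ is the stratum total.
Stratum 1 (Urban): n = 5869; a·d/n = 334·2242/5869 = 127.5904; b·c/n = 2686·607/5869 = 277.7989
Stratum 2 (Rural): n = 2712; a·d/n = 174·893/2712 = 57.2942; b·c/n = 707·938/2712 = 244.5302
OR_MH = (127.5904 + 57.2942) / (277.7989 + 244.5302) = 184.8846 / 522.3292 = 0.35396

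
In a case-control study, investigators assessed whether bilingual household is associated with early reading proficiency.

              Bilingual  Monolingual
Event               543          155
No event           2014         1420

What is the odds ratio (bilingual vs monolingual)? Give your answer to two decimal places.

2.47

Reading the table with exposure as columns: a = 543 (Bilingual, case), b = 2014 (Bilingual, non-case), c = 155 (Monolingual, case), d = 1420.
OR = (a·d)/(b·c) = (543 × 1420) / (2014 × 155) = 771060 / 312170 = 2.47000
The odds of early reading proficiency are about 2.47 times as high in the bilingual group.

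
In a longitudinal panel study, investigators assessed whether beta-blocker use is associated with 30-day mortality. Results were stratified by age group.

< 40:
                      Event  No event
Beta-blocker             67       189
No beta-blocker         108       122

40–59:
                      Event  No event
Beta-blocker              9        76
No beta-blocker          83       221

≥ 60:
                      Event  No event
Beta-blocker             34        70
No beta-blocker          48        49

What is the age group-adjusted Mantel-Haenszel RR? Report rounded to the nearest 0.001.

RR_MH = Σ(aᵢ·n₀ᵢ/nᵢ) / Σ(cᵢ·n₁ᵢ/nᵢ), with n₁ᵢ = aᵢ+bᵢ (exposed), n₀ᵢ = cᵢ+dᵢ (unexposed), nᵢ = n₁ᵢ+n₀ᵢ.
Stratum 1 (< 40): n₁ = 256, n₀ = 230, n = 486; a·n₀/n = 67·230/486 = 31.7078; c·n₁/n = 108·256/486 = 56.8889
Stratum 2 (40–59): n₁ = 85, n₀ = 304, n = 389; a·n₀/n = 9·304/389 = 7.0334; c·n₁/n = 83·85/389 = 18.1362
Stratum 3 (≥ 60): n₁ = 104, n₀ = 97, n = 201; a·n₀/n = 34·97/201 = 16.4080; c·n₁/n = 48·104/201 = 24.8358
RR_MH = (31.7078 + 7.0334 + 16.4080) / (56.8889 + 18.1362 + 24.8358) = 55.1492 / 99.8610 = 0.55226

0.552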